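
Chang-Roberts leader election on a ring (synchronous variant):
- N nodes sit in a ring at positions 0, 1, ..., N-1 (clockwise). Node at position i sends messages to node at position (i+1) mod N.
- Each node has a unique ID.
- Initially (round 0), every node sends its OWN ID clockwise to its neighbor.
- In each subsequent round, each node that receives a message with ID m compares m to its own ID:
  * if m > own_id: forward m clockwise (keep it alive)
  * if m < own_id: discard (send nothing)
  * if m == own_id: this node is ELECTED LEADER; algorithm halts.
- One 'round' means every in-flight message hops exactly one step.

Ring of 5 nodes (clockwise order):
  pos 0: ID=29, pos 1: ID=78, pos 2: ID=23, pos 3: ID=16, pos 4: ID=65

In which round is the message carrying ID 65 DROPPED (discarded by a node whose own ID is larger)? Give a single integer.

Round 1: pos1(id78) recv 29: drop; pos2(id23) recv 78: fwd; pos3(id16) recv 23: fwd; pos4(id65) recv 16: drop; pos0(id29) recv 65: fwd
Round 2: pos3(id16) recv 78: fwd; pos4(id65) recv 23: drop; pos1(id78) recv 65: drop
Round 3: pos4(id65) recv 78: fwd
Round 4: pos0(id29) recv 78: fwd
Round 5: pos1(id78) recv 78: ELECTED
Message ID 65 originates at pos 4; dropped at pos 1 in round 2

Answer: 2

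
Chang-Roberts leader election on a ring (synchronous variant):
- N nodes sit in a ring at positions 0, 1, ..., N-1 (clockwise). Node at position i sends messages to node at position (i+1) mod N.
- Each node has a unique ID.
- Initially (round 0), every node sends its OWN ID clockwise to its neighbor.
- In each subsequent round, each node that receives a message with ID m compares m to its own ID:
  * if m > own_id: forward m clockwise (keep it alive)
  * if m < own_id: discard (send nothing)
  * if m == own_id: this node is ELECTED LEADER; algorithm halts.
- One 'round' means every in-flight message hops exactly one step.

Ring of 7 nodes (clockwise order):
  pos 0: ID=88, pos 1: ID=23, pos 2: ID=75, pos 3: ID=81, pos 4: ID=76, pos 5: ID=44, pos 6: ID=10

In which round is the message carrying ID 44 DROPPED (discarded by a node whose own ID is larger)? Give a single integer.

Answer: 2

Derivation:
Round 1: pos1(id23) recv 88: fwd; pos2(id75) recv 23: drop; pos3(id81) recv 75: drop; pos4(id76) recv 81: fwd; pos5(id44) recv 76: fwd; pos6(id10) recv 44: fwd; pos0(id88) recv 10: drop
Round 2: pos2(id75) recv 88: fwd; pos5(id44) recv 81: fwd; pos6(id10) recv 76: fwd; pos0(id88) recv 44: drop
Round 3: pos3(id81) recv 88: fwd; pos6(id10) recv 81: fwd; pos0(id88) recv 76: drop
Round 4: pos4(id76) recv 88: fwd; pos0(id88) recv 81: drop
Round 5: pos5(id44) recv 88: fwd
Round 6: pos6(id10) recv 88: fwd
Round 7: pos0(id88) recv 88: ELECTED
Message ID 44 originates at pos 5; dropped at pos 0 in round 2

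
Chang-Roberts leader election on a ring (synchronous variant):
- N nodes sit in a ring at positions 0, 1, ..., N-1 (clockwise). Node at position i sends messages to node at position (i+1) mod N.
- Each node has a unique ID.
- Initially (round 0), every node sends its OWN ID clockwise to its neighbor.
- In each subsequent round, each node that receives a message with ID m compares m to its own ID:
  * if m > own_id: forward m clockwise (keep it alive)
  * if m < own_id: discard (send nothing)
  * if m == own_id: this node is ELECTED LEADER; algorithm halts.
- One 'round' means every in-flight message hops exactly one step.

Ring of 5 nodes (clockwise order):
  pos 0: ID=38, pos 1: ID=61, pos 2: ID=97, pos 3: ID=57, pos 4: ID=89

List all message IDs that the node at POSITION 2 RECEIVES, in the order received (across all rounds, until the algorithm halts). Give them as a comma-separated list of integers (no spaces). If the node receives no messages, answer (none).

Answer: 61,89,97

Derivation:
Round 1: pos1(id61) recv 38: drop; pos2(id97) recv 61: drop; pos3(id57) recv 97: fwd; pos4(id89) recv 57: drop; pos0(id38) recv 89: fwd
Round 2: pos4(id89) recv 97: fwd; pos1(id61) recv 89: fwd
Round 3: pos0(id38) recv 97: fwd; pos2(id97) recv 89: drop
Round 4: pos1(id61) recv 97: fwd
Round 5: pos2(id97) recv 97: ELECTED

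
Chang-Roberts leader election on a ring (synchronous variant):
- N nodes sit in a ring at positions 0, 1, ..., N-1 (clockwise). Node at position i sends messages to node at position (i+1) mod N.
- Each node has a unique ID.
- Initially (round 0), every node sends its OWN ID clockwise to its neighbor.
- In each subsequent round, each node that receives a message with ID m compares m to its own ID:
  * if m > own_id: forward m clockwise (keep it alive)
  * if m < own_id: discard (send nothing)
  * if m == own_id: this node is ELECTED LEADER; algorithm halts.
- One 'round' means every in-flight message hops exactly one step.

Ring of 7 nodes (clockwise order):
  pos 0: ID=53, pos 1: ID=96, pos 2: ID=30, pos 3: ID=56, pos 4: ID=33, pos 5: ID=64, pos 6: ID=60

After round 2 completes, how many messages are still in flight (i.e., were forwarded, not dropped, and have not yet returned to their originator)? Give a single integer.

Answer: 2

Derivation:
Round 1: pos1(id96) recv 53: drop; pos2(id30) recv 96: fwd; pos3(id56) recv 30: drop; pos4(id33) recv 56: fwd; pos5(id64) recv 33: drop; pos6(id60) recv 64: fwd; pos0(id53) recv 60: fwd
Round 2: pos3(id56) recv 96: fwd; pos5(id64) recv 56: drop; pos0(id53) recv 64: fwd; pos1(id96) recv 60: drop
After round 2: 2 messages still in flight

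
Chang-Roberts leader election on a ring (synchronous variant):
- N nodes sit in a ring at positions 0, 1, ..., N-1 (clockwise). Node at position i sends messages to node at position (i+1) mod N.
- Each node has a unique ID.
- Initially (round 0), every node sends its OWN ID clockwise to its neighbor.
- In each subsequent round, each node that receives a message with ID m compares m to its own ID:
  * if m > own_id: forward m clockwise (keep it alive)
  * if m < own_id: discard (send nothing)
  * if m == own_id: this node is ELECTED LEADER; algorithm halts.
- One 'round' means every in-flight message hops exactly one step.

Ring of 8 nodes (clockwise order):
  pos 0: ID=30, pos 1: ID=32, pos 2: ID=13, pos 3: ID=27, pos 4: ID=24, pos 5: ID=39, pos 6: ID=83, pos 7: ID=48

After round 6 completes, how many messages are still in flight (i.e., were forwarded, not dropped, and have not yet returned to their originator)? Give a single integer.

Answer: 2

Derivation:
Round 1: pos1(id32) recv 30: drop; pos2(id13) recv 32: fwd; pos3(id27) recv 13: drop; pos4(id24) recv 27: fwd; pos5(id39) recv 24: drop; pos6(id83) recv 39: drop; pos7(id48) recv 83: fwd; pos0(id30) recv 48: fwd
Round 2: pos3(id27) recv 32: fwd; pos5(id39) recv 27: drop; pos0(id30) recv 83: fwd; pos1(id32) recv 48: fwd
Round 3: pos4(id24) recv 32: fwd; pos1(id32) recv 83: fwd; pos2(id13) recv 48: fwd
Round 4: pos5(id39) recv 32: drop; pos2(id13) recv 83: fwd; pos3(id27) recv 48: fwd
Round 5: pos3(id27) recv 83: fwd; pos4(id24) recv 48: fwd
Round 6: pos4(id24) recv 83: fwd; pos5(id39) recv 48: fwd
After round 6: 2 messages still in flight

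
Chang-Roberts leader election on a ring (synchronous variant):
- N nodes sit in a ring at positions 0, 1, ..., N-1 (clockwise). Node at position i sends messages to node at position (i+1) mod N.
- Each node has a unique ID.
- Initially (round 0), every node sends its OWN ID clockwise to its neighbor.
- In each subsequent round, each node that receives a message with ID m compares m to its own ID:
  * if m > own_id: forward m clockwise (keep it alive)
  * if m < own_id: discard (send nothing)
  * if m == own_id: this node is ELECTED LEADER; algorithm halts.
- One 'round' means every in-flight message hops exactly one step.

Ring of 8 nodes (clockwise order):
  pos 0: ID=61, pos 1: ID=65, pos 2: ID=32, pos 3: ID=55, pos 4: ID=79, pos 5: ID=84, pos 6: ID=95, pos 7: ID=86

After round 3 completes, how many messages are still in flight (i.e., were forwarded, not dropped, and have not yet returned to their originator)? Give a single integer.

Round 1: pos1(id65) recv 61: drop; pos2(id32) recv 65: fwd; pos3(id55) recv 32: drop; pos4(id79) recv 55: drop; pos5(id84) recv 79: drop; pos6(id95) recv 84: drop; pos7(id86) recv 95: fwd; pos0(id61) recv 86: fwd
Round 2: pos3(id55) recv 65: fwd; pos0(id61) recv 95: fwd; pos1(id65) recv 86: fwd
Round 3: pos4(id79) recv 65: drop; pos1(id65) recv 95: fwd; pos2(id32) recv 86: fwd
After round 3: 2 messages still in flight

Answer: 2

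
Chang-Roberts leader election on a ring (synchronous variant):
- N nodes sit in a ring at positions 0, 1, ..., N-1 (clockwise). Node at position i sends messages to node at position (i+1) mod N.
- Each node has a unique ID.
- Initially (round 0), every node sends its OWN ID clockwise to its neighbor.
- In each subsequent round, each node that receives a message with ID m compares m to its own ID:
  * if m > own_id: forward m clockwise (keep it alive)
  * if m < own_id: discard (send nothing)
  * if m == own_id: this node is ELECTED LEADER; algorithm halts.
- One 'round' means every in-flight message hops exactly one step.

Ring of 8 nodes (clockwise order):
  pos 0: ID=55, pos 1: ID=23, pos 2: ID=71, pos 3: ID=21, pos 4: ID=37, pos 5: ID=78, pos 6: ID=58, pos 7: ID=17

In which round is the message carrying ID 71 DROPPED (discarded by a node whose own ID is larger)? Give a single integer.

Answer: 3

Derivation:
Round 1: pos1(id23) recv 55: fwd; pos2(id71) recv 23: drop; pos3(id21) recv 71: fwd; pos4(id37) recv 21: drop; pos5(id78) recv 37: drop; pos6(id58) recv 78: fwd; pos7(id17) recv 58: fwd; pos0(id55) recv 17: drop
Round 2: pos2(id71) recv 55: drop; pos4(id37) recv 71: fwd; pos7(id17) recv 78: fwd; pos0(id55) recv 58: fwd
Round 3: pos5(id78) recv 71: drop; pos0(id55) recv 78: fwd; pos1(id23) recv 58: fwd
Round 4: pos1(id23) recv 78: fwd; pos2(id71) recv 58: drop
Round 5: pos2(id71) recv 78: fwd
Round 6: pos3(id21) recv 78: fwd
Round 7: pos4(id37) recv 78: fwd
Round 8: pos5(id78) recv 78: ELECTED
Message ID 71 originates at pos 2; dropped at pos 5 in round 3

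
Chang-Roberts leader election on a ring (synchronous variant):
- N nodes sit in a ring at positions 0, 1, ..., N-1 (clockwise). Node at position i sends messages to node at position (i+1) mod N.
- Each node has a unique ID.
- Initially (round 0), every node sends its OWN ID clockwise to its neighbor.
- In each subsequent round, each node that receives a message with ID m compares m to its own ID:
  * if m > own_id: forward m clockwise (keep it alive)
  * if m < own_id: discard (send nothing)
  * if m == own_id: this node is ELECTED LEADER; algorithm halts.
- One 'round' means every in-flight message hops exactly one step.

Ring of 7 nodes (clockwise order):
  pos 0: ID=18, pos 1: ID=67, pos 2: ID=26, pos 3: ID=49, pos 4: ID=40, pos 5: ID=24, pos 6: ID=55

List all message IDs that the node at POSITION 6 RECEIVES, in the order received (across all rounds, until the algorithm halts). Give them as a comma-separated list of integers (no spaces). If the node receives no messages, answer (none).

Answer: 24,40,49,67

Derivation:
Round 1: pos1(id67) recv 18: drop; pos2(id26) recv 67: fwd; pos3(id49) recv 26: drop; pos4(id40) recv 49: fwd; pos5(id24) recv 40: fwd; pos6(id55) recv 24: drop; pos0(id18) recv 55: fwd
Round 2: pos3(id49) recv 67: fwd; pos5(id24) recv 49: fwd; pos6(id55) recv 40: drop; pos1(id67) recv 55: drop
Round 3: pos4(id40) recv 67: fwd; pos6(id55) recv 49: drop
Round 4: pos5(id24) recv 67: fwd
Round 5: pos6(id55) recv 67: fwd
Round 6: pos0(id18) recv 67: fwd
Round 7: pos1(id67) recv 67: ELECTED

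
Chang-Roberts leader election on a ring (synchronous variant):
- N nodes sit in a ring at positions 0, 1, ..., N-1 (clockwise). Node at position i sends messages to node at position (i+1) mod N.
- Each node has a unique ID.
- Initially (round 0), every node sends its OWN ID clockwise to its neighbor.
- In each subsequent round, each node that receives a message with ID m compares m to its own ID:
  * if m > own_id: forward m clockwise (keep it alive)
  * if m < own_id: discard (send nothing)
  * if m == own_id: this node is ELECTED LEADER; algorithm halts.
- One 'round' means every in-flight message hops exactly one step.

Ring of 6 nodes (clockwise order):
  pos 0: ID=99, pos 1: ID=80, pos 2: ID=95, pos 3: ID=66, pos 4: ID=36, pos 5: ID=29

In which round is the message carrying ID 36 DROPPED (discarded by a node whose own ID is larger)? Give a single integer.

Round 1: pos1(id80) recv 99: fwd; pos2(id95) recv 80: drop; pos3(id66) recv 95: fwd; pos4(id36) recv 66: fwd; pos5(id29) recv 36: fwd; pos0(id99) recv 29: drop
Round 2: pos2(id95) recv 99: fwd; pos4(id36) recv 95: fwd; pos5(id29) recv 66: fwd; pos0(id99) recv 36: drop
Round 3: pos3(id66) recv 99: fwd; pos5(id29) recv 95: fwd; pos0(id99) recv 66: drop
Round 4: pos4(id36) recv 99: fwd; pos0(id99) recv 95: drop
Round 5: pos5(id29) recv 99: fwd
Round 6: pos0(id99) recv 99: ELECTED
Message ID 36 originates at pos 4; dropped at pos 0 in round 2

Answer: 2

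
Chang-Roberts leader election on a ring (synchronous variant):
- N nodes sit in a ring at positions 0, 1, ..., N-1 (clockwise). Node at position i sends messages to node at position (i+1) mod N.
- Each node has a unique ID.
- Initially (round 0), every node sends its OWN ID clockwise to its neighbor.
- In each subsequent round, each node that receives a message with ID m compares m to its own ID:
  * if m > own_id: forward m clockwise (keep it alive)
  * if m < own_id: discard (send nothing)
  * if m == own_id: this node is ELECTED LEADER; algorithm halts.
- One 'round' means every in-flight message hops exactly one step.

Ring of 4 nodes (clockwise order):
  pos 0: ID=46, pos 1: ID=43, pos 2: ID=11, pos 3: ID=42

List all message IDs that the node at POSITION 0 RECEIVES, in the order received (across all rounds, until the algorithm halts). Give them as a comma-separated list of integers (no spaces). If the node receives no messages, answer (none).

Answer: 42,43,46

Derivation:
Round 1: pos1(id43) recv 46: fwd; pos2(id11) recv 43: fwd; pos3(id42) recv 11: drop; pos0(id46) recv 42: drop
Round 2: pos2(id11) recv 46: fwd; pos3(id42) recv 43: fwd
Round 3: pos3(id42) recv 46: fwd; pos0(id46) recv 43: drop
Round 4: pos0(id46) recv 46: ELECTED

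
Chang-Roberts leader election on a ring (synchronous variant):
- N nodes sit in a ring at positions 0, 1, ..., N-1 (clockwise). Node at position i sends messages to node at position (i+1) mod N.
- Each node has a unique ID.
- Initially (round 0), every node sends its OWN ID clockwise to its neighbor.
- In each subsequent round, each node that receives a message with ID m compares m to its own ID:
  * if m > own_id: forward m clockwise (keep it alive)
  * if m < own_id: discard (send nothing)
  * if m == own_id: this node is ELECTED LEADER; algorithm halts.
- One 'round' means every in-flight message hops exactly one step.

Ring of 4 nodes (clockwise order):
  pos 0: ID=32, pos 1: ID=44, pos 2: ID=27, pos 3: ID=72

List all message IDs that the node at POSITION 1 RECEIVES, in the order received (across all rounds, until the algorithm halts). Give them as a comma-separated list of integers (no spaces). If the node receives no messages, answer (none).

Round 1: pos1(id44) recv 32: drop; pos2(id27) recv 44: fwd; pos3(id72) recv 27: drop; pos0(id32) recv 72: fwd
Round 2: pos3(id72) recv 44: drop; pos1(id44) recv 72: fwd
Round 3: pos2(id27) recv 72: fwd
Round 4: pos3(id72) recv 72: ELECTED

Answer: 32,72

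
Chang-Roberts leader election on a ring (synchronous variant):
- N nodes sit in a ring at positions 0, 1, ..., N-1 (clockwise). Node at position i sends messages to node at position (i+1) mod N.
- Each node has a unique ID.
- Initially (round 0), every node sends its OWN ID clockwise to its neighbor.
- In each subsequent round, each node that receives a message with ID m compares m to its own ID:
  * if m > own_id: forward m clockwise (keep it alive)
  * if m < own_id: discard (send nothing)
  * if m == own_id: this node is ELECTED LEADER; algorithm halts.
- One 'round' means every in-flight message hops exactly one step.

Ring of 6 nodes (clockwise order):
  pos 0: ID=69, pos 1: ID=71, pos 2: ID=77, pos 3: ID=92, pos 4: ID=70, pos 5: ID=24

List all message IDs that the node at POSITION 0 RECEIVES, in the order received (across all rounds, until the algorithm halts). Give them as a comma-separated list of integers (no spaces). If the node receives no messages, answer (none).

Answer: 24,70,92

Derivation:
Round 1: pos1(id71) recv 69: drop; pos2(id77) recv 71: drop; pos3(id92) recv 77: drop; pos4(id70) recv 92: fwd; pos5(id24) recv 70: fwd; pos0(id69) recv 24: drop
Round 2: pos5(id24) recv 92: fwd; pos0(id69) recv 70: fwd
Round 3: pos0(id69) recv 92: fwd; pos1(id71) recv 70: drop
Round 4: pos1(id71) recv 92: fwd
Round 5: pos2(id77) recv 92: fwd
Round 6: pos3(id92) recv 92: ELECTED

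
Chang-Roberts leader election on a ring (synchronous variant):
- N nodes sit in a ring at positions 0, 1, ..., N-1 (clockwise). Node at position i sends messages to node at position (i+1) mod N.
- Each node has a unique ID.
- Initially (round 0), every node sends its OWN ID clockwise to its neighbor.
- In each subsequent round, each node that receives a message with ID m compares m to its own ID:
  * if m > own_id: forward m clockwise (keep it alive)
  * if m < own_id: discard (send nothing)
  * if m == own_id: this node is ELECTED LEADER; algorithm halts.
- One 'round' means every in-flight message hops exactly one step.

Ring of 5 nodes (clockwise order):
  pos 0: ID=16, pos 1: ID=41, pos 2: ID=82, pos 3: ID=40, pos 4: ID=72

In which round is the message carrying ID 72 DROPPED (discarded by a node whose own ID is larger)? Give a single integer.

Answer: 3

Derivation:
Round 1: pos1(id41) recv 16: drop; pos2(id82) recv 41: drop; pos3(id40) recv 82: fwd; pos4(id72) recv 40: drop; pos0(id16) recv 72: fwd
Round 2: pos4(id72) recv 82: fwd; pos1(id41) recv 72: fwd
Round 3: pos0(id16) recv 82: fwd; pos2(id82) recv 72: drop
Round 4: pos1(id41) recv 82: fwd
Round 5: pos2(id82) recv 82: ELECTED
Message ID 72 originates at pos 4; dropped at pos 2 in round 3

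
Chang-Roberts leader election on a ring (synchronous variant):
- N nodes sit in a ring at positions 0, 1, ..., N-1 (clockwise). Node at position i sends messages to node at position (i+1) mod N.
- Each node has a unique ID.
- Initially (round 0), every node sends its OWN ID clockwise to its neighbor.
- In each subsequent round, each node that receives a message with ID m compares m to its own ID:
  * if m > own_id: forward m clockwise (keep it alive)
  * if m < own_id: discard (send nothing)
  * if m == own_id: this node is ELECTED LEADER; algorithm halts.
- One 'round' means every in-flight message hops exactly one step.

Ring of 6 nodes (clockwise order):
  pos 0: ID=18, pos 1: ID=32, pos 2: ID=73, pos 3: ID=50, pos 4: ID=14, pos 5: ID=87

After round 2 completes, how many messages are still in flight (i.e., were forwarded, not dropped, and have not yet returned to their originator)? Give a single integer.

Answer: 2

Derivation:
Round 1: pos1(id32) recv 18: drop; pos2(id73) recv 32: drop; pos3(id50) recv 73: fwd; pos4(id14) recv 50: fwd; pos5(id87) recv 14: drop; pos0(id18) recv 87: fwd
Round 2: pos4(id14) recv 73: fwd; pos5(id87) recv 50: drop; pos1(id32) recv 87: fwd
After round 2: 2 messages still in flight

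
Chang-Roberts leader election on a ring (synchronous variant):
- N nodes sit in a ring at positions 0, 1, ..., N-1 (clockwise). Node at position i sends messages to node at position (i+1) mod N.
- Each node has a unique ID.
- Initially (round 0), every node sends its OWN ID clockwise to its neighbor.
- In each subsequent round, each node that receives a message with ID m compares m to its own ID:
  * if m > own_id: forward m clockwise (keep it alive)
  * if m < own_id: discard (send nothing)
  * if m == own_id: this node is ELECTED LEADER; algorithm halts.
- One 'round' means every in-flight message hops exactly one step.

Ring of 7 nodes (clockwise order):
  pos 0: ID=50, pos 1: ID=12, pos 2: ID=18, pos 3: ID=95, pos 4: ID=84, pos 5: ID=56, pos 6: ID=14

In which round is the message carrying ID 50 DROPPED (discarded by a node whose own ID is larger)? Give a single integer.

Round 1: pos1(id12) recv 50: fwd; pos2(id18) recv 12: drop; pos3(id95) recv 18: drop; pos4(id84) recv 95: fwd; pos5(id56) recv 84: fwd; pos6(id14) recv 56: fwd; pos0(id50) recv 14: drop
Round 2: pos2(id18) recv 50: fwd; pos5(id56) recv 95: fwd; pos6(id14) recv 84: fwd; pos0(id50) recv 56: fwd
Round 3: pos3(id95) recv 50: drop; pos6(id14) recv 95: fwd; pos0(id50) recv 84: fwd; pos1(id12) recv 56: fwd
Round 4: pos0(id50) recv 95: fwd; pos1(id12) recv 84: fwd; pos2(id18) recv 56: fwd
Round 5: pos1(id12) recv 95: fwd; pos2(id18) recv 84: fwd; pos3(id95) recv 56: drop
Round 6: pos2(id18) recv 95: fwd; pos3(id95) recv 84: drop
Round 7: pos3(id95) recv 95: ELECTED
Message ID 50 originates at pos 0; dropped at pos 3 in round 3

Answer: 3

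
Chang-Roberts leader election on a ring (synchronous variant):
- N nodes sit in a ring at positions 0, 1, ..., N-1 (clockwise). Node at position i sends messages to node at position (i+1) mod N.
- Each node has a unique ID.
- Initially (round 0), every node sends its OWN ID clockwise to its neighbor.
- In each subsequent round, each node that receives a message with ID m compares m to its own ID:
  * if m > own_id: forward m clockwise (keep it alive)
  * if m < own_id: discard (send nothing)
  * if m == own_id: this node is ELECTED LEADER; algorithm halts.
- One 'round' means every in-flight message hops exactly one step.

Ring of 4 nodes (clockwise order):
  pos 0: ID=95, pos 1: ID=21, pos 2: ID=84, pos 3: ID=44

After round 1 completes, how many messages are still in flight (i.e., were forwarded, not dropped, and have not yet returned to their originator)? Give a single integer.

Round 1: pos1(id21) recv 95: fwd; pos2(id84) recv 21: drop; pos3(id44) recv 84: fwd; pos0(id95) recv 44: drop
After round 1: 2 messages still in flight

Answer: 2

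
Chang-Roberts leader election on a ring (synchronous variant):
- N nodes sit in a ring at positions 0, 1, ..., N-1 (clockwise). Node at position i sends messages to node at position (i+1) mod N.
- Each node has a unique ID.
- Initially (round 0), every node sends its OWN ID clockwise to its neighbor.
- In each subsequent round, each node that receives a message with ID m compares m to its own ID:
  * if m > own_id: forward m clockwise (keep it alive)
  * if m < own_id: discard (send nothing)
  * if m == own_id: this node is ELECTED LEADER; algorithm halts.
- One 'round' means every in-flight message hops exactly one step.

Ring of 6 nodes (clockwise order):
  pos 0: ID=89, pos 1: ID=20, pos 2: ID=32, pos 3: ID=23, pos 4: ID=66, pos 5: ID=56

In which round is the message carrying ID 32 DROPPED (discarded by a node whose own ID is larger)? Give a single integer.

Answer: 2

Derivation:
Round 1: pos1(id20) recv 89: fwd; pos2(id32) recv 20: drop; pos3(id23) recv 32: fwd; pos4(id66) recv 23: drop; pos5(id56) recv 66: fwd; pos0(id89) recv 56: drop
Round 2: pos2(id32) recv 89: fwd; pos4(id66) recv 32: drop; pos0(id89) recv 66: drop
Round 3: pos3(id23) recv 89: fwd
Round 4: pos4(id66) recv 89: fwd
Round 5: pos5(id56) recv 89: fwd
Round 6: pos0(id89) recv 89: ELECTED
Message ID 32 originates at pos 2; dropped at pos 4 in round 2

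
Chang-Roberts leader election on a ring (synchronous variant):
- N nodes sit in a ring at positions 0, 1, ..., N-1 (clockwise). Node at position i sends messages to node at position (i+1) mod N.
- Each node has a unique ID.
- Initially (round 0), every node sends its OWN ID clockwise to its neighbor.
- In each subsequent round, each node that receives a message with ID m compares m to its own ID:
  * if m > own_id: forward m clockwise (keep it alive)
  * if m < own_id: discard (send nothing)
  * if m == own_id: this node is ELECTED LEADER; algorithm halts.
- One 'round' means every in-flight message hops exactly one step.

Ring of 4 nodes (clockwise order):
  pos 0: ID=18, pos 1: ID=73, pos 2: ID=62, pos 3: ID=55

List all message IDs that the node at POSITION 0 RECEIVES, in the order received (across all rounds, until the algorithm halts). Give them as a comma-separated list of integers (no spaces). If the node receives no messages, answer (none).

Round 1: pos1(id73) recv 18: drop; pos2(id62) recv 73: fwd; pos3(id55) recv 62: fwd; pos0(id18) recv 55: fwd
Round 2: pos3(id55) recv 73: fwd; pos0(id18) recv 62: fwd; pos1(id73) recv 55: drop
Round 3: pos0(id18) recv 73: fwd; pos1(id73) recv 62: drop
Round 4: pos1(id73) recv 73: ELECTED

Answer: 55,62,73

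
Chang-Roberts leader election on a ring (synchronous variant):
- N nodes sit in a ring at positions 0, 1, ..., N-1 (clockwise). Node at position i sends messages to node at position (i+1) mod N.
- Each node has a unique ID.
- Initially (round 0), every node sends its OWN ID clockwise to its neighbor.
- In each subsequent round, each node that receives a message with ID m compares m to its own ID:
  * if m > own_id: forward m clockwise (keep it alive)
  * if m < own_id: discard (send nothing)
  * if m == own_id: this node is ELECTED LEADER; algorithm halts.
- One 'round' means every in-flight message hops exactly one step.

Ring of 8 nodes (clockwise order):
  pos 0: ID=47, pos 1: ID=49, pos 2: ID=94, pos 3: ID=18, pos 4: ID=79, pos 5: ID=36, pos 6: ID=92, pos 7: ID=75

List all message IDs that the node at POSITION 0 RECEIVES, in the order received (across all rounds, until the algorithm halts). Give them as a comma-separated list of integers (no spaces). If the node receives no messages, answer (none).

Answer: 75,92,94

Derivation:
Round 1: pos1(id49) recv 47: drop; pos2(id94) recv 49: drop; pos3(id18) recv 94: fwd; pos4(id79) recv 18: drop; pos5(id36) recv 79: fwd; pos6(id92) recv 36: drop; pos7(id75) recv 92: fwd; pos0(id47) recv 75: fwd
Round 2: pos4(id79) recv 94: fwd; pos6(id92) recv 79: drop; pos0(id47) recv 92: fwd; pos1(id49) recv 75: fwd
Round 3: pos5(id36) recv 94: fwd; pos1(id49) recv 92: fwd; pos2(id94) recv 75: drop
Round 4: pos6(id92) recv 94: fwd; pos2(id94) recv 92: drop
Round 5: pos7(id75) recv 94: fwd
Round 6: pos0(id47) recv 94: fwd
Round 7: pos1(id49) recv 94: fwd
Round 8: pos2(id94) recv 94: ELECTED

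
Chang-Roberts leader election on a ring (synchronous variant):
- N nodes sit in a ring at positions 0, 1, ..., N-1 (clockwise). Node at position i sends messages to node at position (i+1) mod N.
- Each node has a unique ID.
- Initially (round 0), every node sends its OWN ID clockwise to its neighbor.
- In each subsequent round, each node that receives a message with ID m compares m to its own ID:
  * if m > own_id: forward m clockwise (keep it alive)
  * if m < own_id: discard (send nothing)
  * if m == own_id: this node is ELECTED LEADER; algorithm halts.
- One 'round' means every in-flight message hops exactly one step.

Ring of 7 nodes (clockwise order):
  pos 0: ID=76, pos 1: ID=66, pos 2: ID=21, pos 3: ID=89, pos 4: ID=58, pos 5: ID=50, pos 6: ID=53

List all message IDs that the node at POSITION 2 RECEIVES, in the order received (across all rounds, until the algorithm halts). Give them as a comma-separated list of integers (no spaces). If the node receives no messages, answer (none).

Answer: 66,76,89

Derivation:
Round 1: pos1(id66) recv 76: fwd; pos2(id21) recv 66: fwd; pos3(id89) recv 21: drop; pos4(id58) recv 89: fwd; pos5(id50) recv 58: fwd; pos6(id53) recv 50: drop; pos0(id76) recv 53: drop
Round 2: pos2(id21) recv 76: fwd; pos3(id89) recv 66: drop; pos5(id50) recv 89: fwd; pos6(id53) recv 58: fwd
Round 3: pos3(id89) recv 76: drop; pos6(id53) recv 89: fwd; pos0(id76) recv 58: drop
Round 4: pos0(id76) recv 89: fwd
Round 5: pos1(id66) recv 89: fwd
Round 6: pos2(id21) recv 89: fwd
Round 7: pos3(id89) recv 89: ELECTED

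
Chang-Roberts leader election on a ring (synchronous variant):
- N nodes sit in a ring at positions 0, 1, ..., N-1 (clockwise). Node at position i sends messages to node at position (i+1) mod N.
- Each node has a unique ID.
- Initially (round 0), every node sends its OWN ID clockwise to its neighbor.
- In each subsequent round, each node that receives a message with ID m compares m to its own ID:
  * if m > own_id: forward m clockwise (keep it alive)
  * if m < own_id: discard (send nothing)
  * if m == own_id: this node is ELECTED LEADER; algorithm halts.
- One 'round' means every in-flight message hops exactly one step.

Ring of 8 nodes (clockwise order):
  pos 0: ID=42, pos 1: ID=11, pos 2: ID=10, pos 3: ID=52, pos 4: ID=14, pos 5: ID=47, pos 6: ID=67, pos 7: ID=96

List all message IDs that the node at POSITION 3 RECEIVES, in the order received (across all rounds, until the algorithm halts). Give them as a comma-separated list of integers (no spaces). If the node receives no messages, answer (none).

Answer: 10,11,42,96

Derivation:
Round 1: pos1(id11) recv 42: fwd; pos2(id10) recv 11: fwd; pos3(id52) recv 10: drop; pos4(id14) recv 52: fwd; pos5(id47) recv 14: drop; pos6(id67) recv 47: drop; pos7(id96) recv 67: drop; pos0(id42) recv 96: fwd
Round 2: pos2(id10) recv 42: fwd; pos3(id52) recv 11: drop; pos5(id47) recv 52: fwd; pos1(id11) recv 96: fwd
Round 3: pos3(id52) recv 42: drop; pos6(id67) recv 52: drop; pos2(id10) recv 96: fwd
Round 4: pos3(id52) recv 96: fwd
Round 5: pos4(id14) recv 96: fwd
Round 6: pos5(id47) recv 96: fwd
Round 7: pos6(id67) recv 96: fwd
Round 8: pos7(id96) recv 96: ELECTED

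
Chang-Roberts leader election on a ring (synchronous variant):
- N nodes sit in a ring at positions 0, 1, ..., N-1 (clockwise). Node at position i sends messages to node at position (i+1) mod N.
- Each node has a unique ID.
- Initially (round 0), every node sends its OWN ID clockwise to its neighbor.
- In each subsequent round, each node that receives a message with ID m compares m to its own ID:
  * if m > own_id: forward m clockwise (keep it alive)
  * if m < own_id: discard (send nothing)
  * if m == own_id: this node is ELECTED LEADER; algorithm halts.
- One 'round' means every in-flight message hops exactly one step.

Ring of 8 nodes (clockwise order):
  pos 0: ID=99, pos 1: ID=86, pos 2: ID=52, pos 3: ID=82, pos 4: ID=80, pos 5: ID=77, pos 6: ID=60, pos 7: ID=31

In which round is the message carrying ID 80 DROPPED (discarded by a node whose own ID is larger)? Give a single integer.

Answer: 4

Derivation:
Round 1: pos1(id86) recv 99: fwd; pos2(id52) recv 86: fwd; pos3(id82) recv 52: drop; pos4(id80) recv 82: fwd; pos5(id77) recv 80: fwd; pos6(id60) recv 77: fwd; pos7(id31) recv 60: fwd; pos0(id99) recv 31: drop
Round 2: pos2(id52) recv 99: fwd; pos3(id82) recv 86: fwd; pos5(id77) recv 82: fwd; pos6(id60) recv 80: fwd; pos7(id31) recv 77: fwd; pos0(id99) recv 60: drop
Round 3: pos3(id82) recv 99: fwd; pos4(id80) recv 86: fwd; pos6(id60) recv 82: fwd; pos7(id31) recv 80: fwd; pos0(id99) recv 77: drop
Round 4: pos4(id80) recv 99: fwd; pos5(id77) recv 86: fwd; pos7(id31) recv 82: fwd; pos0(id99) recv 80: drop
Round 5: pos5(id77) recv 99: fwd; pos6(id60) recv 86: fwd; pos0(id99) recv 82: drop
Round 6: pos6(id60) recv 99: fwd; pos7(id31) recv 86: fwd
Round 7: pos7(id31) recv 99: fwd; pos0(id99) recv 86: drop
Round 8: pos0(id99) recv 99: ELECTED
Message ID 80 originates at pos 4; dropped at pos 0 in round 4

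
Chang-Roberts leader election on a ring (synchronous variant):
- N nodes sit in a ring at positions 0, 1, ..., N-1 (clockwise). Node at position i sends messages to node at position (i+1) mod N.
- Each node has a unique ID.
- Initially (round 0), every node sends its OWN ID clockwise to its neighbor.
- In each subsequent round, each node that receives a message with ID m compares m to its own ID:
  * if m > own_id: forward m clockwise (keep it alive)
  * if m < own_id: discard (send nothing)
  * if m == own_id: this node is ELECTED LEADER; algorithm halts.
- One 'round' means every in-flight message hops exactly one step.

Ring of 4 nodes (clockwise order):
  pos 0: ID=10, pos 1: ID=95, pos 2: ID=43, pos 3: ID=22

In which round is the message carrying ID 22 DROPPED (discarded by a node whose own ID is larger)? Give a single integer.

Answer: 2

Derivation:
Round 1: pos1(id95) recv 10: drop; pos2(id43) recv 95: fwd; pos3(id22) recv 43: fwd; pos0(id10) recv 22: fwd
Round 2: pos3(id22) recv 95: fwd; pos0(id10) recv 43: fwd; pos1(id95) recv 22: drop
Round 3: pos0(id10) recv 95: fwd; pos1(id95) recv 43: drop
Round 4: pos1(id95) recv 95: ELECTED
Message ID 22 originates at pos 3; dropped at pos 1 in round 2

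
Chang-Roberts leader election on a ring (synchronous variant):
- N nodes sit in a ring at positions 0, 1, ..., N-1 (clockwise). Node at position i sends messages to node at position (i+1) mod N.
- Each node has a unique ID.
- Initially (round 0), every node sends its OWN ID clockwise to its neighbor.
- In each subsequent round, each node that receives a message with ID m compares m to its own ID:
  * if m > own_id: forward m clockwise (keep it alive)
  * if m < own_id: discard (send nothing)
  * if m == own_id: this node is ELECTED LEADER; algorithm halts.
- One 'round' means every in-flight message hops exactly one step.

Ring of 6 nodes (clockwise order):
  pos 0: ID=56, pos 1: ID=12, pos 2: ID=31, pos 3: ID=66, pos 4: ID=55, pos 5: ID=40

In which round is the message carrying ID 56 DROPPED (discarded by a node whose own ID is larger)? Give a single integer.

Answer: 3

Derivation:
Round 1: pos1(id12) recv 56: fwd; pos2(id31) recv 12: drop; pos3(id66) recv 31: drop; pos4(id55) recv 66: fwd; pos5(id40) recv 55: fwd; pos0(id56) recv 40: drop
Round 2: pos2(id31) recv 56: fwd; pos5(id40) recv 66: fwd; pos0(id56) recv 55: drop
Round 3: pos3(id66) recv 56: drop; pos0(id56) recv 66: fwd
Round 4: pos1(id12) recv 66: fwd
Round 5: pos2(id31) recv 66: fwd
Round 6: pos3(id66) recv 66: ELECTED
Message ID 56 originates at pos 0; dropped at pos 3 in round 3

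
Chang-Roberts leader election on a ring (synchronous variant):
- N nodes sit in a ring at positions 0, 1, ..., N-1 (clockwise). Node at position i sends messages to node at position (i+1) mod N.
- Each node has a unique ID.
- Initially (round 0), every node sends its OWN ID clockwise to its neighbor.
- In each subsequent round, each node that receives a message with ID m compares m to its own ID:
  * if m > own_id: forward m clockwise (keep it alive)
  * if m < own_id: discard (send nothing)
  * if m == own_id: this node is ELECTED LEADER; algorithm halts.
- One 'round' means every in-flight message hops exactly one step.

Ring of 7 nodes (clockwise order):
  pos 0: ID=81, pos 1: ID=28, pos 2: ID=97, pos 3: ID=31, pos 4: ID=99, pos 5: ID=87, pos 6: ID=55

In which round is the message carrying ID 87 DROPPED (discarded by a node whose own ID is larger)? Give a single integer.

Answer: 4

Derivation:
Round 1: pos1(id28) recv 81: fwd; pos2(id97) recv 28: drop; pos3(id31) recv 97: fwd; pos4(id99) recv 31: drop; pos5(id87) recv 99: fwd; pos6(id55) recv 87: fwd; pos0(id81) recv 55: drop
Round 2: pos2(id97) recv 81: drop; pos4(id99) recv 97: drop; pos6(id55) recv 99: fwd; pos0(id81) recv 87: fwd
Round 3: pos0(id81) recv 99: fwd; pos1(id28) recv 87: fwd
Round 4: pos1(id28) recv 99: fwd; pos2(id97) recv 87: drop
Round 5: pos2(id97) recv 99: fwd
Round 6: pos3(id31) recv 99: fwd
Round 7: pos4(id99) recv 99: ELECTED
Message ID 87 originates at pos 5; dropped at pos 2 in round 4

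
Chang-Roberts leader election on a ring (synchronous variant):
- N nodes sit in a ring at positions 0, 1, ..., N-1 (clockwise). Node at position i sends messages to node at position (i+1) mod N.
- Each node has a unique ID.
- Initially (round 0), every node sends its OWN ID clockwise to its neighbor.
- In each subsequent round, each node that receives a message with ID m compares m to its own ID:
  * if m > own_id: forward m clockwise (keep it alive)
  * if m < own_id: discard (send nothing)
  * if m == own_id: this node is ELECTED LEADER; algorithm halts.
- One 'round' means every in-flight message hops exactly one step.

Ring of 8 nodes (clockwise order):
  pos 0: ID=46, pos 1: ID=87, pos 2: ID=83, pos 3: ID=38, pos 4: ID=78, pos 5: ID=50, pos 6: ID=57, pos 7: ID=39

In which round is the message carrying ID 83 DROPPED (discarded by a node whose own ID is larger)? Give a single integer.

Round 1: pos1(id87) recv 46: drop; pos2(id83) recv 87: fwd; pos3(id38) recv 83: fwd; pos4(id78) recv 38: drop; pos5(id50) recv 78: fwd; pos6(id57) recv 50: drop; pos7(id39) recv 57: fwd; pos0(id46) recv 39: drop
Round 2: pos3(id38) recv 87: fwd; pos4(id78) recv 83: fwd; pos6(id57) recv 78: fwd; pos0(id46) recv 57: fwd
Round 3: pos4(id78) recv 87: fwd; pos5(id50) recv 83: fwd; pos7(id39) recv 78: fwd; pos1(id87) recv 57: drop
Round 4: pos5(id50) recv 87: fwd; pos6(id57) recv 83: fwd; pos0(id46) recv 78: fwd
Round 5: pos6(id57) recv 87: fwd; pos7(id39) recv 83: fwd; pos1(id87) recv 78: drop
Round 6: pos7(id39) recv 87: fwd; pos0(id46) recv 83: fwd
Round 7: pos0(id46) recv 87: fwd; pos1(id87) recv 83: drop
Round 8: pos1(id87) recv 87: ELECTED
Message ID 83 originates at pos 2; dropped at pos 1 in round 7

Answer: 7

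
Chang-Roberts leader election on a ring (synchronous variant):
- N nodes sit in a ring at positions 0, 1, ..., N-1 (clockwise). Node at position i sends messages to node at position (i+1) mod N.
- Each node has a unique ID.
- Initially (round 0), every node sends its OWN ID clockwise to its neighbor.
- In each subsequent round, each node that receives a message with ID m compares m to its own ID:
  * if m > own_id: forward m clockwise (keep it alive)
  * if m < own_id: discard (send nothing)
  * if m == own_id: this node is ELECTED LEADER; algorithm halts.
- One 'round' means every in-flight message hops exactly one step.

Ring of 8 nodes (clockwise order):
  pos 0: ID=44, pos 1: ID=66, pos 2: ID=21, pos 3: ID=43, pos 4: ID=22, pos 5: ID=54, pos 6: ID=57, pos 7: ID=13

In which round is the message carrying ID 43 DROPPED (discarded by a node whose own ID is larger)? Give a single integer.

Round 1: pos1(id66) recv 44: drop; pos2(id21) recv 66: fwd; pos3(id43) recv 21: drop; pos4(id22) recv 43: fwd; pos5(id54) recv 22: drop; pos6(id57) recv 54: drop; pos7(id13) recv 57: fwd; pos0(id44) recv 13: drop
Round 2: pos3(id43) recv 66: fwd; pos5(id54) recv 43: drop; pos0(id44) recv 57: fwd
Round 3: pos4(id22) recv 66: fwd; pos1(id66) recv 57: drop
Round 4: pos5(id54) recv 66: fwd
Round 5: pos6(id57) recv 66: fwd
Round 6: pos7(id13) recv 66: fwd
Round 7: pos0(id44) recv 66: fwd
Round 8: pos1(id66) recv 66: ELECTED
Message ID 43 originates at pos 3; dropped at pos 5 in round 2

Answer: 2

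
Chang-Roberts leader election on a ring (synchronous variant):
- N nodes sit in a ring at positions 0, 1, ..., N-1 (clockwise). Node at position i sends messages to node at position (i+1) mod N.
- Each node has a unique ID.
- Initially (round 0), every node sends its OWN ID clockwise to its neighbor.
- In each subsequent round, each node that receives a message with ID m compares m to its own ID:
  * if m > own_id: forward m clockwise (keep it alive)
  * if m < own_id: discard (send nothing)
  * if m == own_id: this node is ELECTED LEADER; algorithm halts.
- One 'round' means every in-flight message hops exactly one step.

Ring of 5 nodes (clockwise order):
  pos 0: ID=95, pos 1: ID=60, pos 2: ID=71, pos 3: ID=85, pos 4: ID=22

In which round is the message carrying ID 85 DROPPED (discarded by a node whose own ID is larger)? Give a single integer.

Round 1: pos1(id60) recv 95: fwd; pos2(id71) recv 60: drop; pos3(id85) recv 71: drop; pos4(id22) recv 85: fwd; pos0(id95) recv 22: drop
Round 2: pos2(id71) recv 95: fwd; pos0(id95) recv 85: drop
Round 3: pos3(id85) recv 95: fwd
Round 4: pos4(id22) recv 95: fwd
Round 5: pos0(id95) recv 95: ELECTED
Message ID 85 originates at pos 3; dropped at pos 0 in round 2

Answer: 2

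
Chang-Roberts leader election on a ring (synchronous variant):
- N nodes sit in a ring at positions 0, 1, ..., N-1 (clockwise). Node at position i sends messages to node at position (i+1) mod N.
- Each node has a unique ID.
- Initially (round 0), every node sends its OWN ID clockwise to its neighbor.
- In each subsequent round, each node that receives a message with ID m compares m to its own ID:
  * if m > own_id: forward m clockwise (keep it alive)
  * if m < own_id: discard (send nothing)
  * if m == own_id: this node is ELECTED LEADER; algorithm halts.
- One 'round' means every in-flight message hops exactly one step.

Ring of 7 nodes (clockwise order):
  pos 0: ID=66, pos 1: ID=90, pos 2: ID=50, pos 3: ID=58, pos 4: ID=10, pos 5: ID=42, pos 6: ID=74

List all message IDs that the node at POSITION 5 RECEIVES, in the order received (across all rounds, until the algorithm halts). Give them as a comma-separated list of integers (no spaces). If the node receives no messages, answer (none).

Round 1: pos1(id90) recv 66: drop; pos2(id50) recv 90: fwd; pos3(id58) recv 50: drop; pos4(id10) recv 58: fwd; pos5(id42) recv 10: drop; pos6(id74) recv 42: drop; pos0(id66) recv 74: fwd
Round 2: pos3(id58) recv 90: fwd; pos5(id42) recv 58: fwd; pos1(id90) recv 74: drop
Round 3: pos4(id10) recv 90: fwd; pos6(id74) recv 58: drop
Round 4: pos5(id42) recv 90: fwd
Round 5: pos6(id74) recv 90: fwd
Round 6: pos0(id66) recv 90: fwd
Round 7: pos1(id90) recv 90: ELECTED

Answer: 10,58,90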